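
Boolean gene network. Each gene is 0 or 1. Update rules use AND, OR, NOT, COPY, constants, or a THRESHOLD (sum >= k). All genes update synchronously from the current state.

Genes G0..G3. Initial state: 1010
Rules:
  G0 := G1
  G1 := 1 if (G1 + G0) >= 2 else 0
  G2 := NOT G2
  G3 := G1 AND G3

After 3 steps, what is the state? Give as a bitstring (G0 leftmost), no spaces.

Step 1: G0=G1=0 G1=(0+1>=2)=0 G2=NOT G2=NOT 1=0 G3=G1&G3=0&0=0 -> 0000
Step 2: G0=G1=0 G1=(0+0>=2)=0 G2=NOT G2=NOT 0=1 G3=G1&G3=0&0=0 -> 0010
Step 3: G0=G1=0 G1=(0+0>=2)=0 G2=NOT G2=NOT 1=0 G3=G1&G3=0&0=0 -> 0000

0000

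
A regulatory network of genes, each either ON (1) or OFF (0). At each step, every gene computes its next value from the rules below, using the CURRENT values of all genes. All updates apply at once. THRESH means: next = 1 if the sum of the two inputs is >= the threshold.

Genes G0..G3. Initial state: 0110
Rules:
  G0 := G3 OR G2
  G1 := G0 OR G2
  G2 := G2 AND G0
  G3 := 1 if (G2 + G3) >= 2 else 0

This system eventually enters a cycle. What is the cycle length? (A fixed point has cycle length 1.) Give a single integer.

Answer: 1

Derivation:
Step 0: 0110
Step 1: G0=G3|G2=0|1=1 G1=G0|G2=0|1=1 G2=G2&G0=1&0=0 G3=(1+0>=2)=0 -> 1100
Step 2: G0=G3|G2=0|0=0 G1=G0|G2=1|0=1 G2=G2&G0=0&1=0 G3=(0+0>=2)=0 -> 0100
Step 3: G0=G3|G2=0|0=0 G1=G0|G2=0|0=0 G2=G2&G0=0&0=0 G3=(0+0>=2)=0 -> 0000
Step 4: G0=G3|G2=0|0=0 G1=G0|G2=0|0=0 G2=G2&G0=0&0=0 G3=(0+0>=2)=0 -> 0000
State from step 4 equals state from step 3 -> cycle length 1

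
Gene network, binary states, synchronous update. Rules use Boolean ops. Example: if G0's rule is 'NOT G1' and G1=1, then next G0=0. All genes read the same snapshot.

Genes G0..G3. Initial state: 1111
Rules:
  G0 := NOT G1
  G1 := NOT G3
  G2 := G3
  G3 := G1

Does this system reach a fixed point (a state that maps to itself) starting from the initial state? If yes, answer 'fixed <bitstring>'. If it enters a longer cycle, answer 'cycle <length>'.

Step 0: 1111
Step 1: G0=NOT G1=NOT 1=0 G1=NOT G3=NOT 1=0 G2=G3=1 G3=G1=1 -> 0011
Step 2: G0=NOT G1=NOT 0=1 G1=NOT G3=NOT 1=0 G2=G3=1 G3=G1=0 -> 1010
Step 3: G0=NOT G1=NOT 0=1 G1=NOT G3=NOT 0=1 G2=G3=0 G3=G1=0 -> 1100
Step 4: G0=NOT G1=NOT 1=0 G1=NOT G3=NOT 0=1 G2=G3=0 G3=G1=1 -> 0101
Step 5: G0=NOT G1=NOT 1=0 G1=NOT G3=NOT 1=0 G2=G3=1 G3=G1=1 -> 0011
Cycle of length 4 starting at step 1 -> no fixed point

Answer: cycle 4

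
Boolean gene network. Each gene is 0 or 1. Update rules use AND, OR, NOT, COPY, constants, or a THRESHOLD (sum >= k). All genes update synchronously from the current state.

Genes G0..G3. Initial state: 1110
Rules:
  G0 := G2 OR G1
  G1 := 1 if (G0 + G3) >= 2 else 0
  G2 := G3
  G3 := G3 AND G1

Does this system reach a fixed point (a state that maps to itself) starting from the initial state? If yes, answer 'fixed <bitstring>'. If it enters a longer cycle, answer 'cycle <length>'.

Step 0: 1110
Step 1: G0=G2|G1=1|1=1 G1=(1+0>=2)=0 G2=G3=0 G3=G3&G1=0&1=0 -> 1000
Step 2: G0=G2|G1=0|0=0 G1=(1+0>=2)=0 G2=G3=0 G3=G3&G1=0&0=0 -> 0000
Step 3: G0=G2|G1=0|0=0 G1=(0+0>=2)=0 G2=G3=0 G3=G3&G1=0&0=0 -> 0000
Fixed point reached at step 2: 0000

Answer: fixed 0000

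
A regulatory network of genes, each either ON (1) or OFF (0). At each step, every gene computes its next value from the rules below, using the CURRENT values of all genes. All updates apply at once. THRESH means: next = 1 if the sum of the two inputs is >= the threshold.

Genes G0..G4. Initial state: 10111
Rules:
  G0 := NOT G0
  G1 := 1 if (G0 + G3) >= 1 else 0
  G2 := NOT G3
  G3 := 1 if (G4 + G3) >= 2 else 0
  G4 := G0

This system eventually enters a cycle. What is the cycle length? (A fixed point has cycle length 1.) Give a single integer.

Answer: 2

Derivation:
Step 0: 10111
Step 1: G0=NOT G0=NOT 1=0 G1=(1+1>=1)=1 G2=NOT G3=NOT 1=0 G3=(1+1>=2)=1 G4=G0=1 -> 01011
Step 2: G0=NOT G0=NOT 0=1 G1=(0+1>=1)=1 G2=NOT G3=NOT 1=0 G3=(1+1>=2)=1 G4=G0=0 -> 11010
Step 3: G0=NOT G0=NOT 1=0 G1=(1+1>=1)=1 G2=NOT G3=NOT 1=0 G3=(0+1>=2)=0 G4=G0=1 -> 01001
Step 4: G0=NOT G0=NOT 0=1 G1=(0+0>=1)=0 G2=NOT G3=NOT 0=1 G3=(1+0>=2)=0 G4=G0=0 -> 10100
Step 5: G0=NOT G0=NOT 1=0 G1=(1+0>=1)=1 G2=NOT G3=NOT 0=1 G3=(0+0>=2)=0 G4=G0=1 -> 01101
Step 6: G0=NOT G0=NOT 0=1 G1=(0+0>=1)=0 G2=NOT G3=NOT 0=1 G3=(1+0>=2)=0 G4=G0=0 -> 10100
State from step 6 equals state from step 4 -> cycle length 2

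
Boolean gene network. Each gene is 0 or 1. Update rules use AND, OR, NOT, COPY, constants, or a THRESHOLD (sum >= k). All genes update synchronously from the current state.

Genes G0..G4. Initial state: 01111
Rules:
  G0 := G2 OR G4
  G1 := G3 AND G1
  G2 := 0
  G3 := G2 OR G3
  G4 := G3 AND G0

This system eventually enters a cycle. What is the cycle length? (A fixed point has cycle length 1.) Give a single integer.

Step 0: 01111
Step 1: G0=G2|G4=1|1=1 G1=G3&G1=1&1=1 G2=0(const) G3=G2|G3=1|1=1 G4=G3&G0=1&0=0 -> 11010
Step 2: G0=G2|G4=0|0=0 G1=G3&G1=1&1=1 G2=0(const) G3=G2|G3=0|1=1 G4=G3&G0=1&1=1 -> 01011
Step 3: G0=G2|G4=0|1=1 G1=G3&G1=1&1=1 G2=0(const) G3=G2|G3=0|1=1 G4=G3&G0=1&0=0 -> 11010
State from step 3 equals state from step 1 -> cycle length 2

Answer: 2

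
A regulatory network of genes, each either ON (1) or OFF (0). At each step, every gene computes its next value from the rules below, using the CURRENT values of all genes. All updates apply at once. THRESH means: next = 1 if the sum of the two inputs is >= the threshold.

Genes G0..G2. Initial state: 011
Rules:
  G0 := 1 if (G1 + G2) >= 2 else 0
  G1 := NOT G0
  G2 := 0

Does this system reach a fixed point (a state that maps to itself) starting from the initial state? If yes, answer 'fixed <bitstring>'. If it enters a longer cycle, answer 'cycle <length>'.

Answer: fixed 010

Derivation:
Step 0: 011
Step 1: G0=(1+1>=2)=1 G1=NOT G0=NOT 0=1 G2=0(const) -> 110
Step 2: G0=(1+0>=2)=0 G1=NOT G0=NOT 1=0 G2=0(const) -> 000
Step 3: G0=(0+0>=2)=0 G1=NOT G0=NOT 0=1 G2=0(const) -> 010
Step 4: G0=(1+0>=2)=0 G1=NOT G0=NOT 0=1 G2=0(const) -> 010
Fixed point reached at step 3: 010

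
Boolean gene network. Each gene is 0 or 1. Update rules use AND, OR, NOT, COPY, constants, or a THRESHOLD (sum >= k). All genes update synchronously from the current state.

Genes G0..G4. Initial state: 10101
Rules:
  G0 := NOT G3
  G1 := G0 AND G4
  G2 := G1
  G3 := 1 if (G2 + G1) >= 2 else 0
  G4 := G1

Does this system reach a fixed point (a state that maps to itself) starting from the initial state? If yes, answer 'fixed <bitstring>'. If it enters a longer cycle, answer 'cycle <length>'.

Step 0: 10101
Step 1: G0=NOT G3=NOT 0=1 G1=G0&G4=1&1=1 G2=G1=0 G3=(1+0>=2)=0 G4=G1=0 -> 11000
Step 2: G0=NOT G3=NOT 0=1 G1=G0&G4=1&0=0 G2=G1=1 G3=(0+1>=2)=0 G4=G1=1 -> 10101
Cycle of length 2 starting at step 0 -> no fixed point

Answer: cycle 2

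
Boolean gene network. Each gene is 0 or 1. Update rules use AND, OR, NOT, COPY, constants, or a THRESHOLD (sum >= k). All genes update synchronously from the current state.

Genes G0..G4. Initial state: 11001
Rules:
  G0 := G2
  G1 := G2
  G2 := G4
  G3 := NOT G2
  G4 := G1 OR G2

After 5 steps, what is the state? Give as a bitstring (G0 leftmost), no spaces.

Step 1: G0=G2=0 G1=G2=0 G2=G4=1 G3=NOT G2=NOT 0=1 G4=G1|G2=1|0=1 -> 00111
Step 2: G0=G2=1 G1=G2=1 G2=G4=1 G3=NOT G2=NOT 1=0 G4=G1|G2=0|1=1 -> 11101
Step 3: G0=G2=1 G1=G2=1 G2=G4=1 G3=NOT G2=NOT 1=0 G4=G1|G2=1|1=1 -> 11101
Step 4: G0=G2=1 G1=G2=1 G2=G4=1 G3=NOT G2=NOT 1=0 G4=G1|G2=1|1=1 -> 11101
Step 5: G0=G2=1 G1=G2=1 G2=G4=1 G3=NOT G2=NOT 1=0 G4=G1|G2=1|1=1 -> 11101

11101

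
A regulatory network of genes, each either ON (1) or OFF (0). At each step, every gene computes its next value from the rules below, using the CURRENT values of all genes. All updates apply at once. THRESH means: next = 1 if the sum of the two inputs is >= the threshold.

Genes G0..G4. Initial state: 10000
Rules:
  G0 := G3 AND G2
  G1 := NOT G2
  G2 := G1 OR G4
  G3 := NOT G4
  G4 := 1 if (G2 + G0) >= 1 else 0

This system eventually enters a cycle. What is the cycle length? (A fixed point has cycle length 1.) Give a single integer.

Answer: 1

Derivation:
Step 0: 10000
Step 1: G0=G3&G2=0&0=0 G1=NOT G2=NOT 0=1 G2=G1|G4=0|0=0 G3=NOT G4=NOT 0=1 G4=(0+1>=1)=1 -> 01011
Step 2: G0=G3&G2=1&0=0 G1=NOT G2=NOT 0=1 G2=G1|G4=1|1=1 G3=NOT G4=NOT 1=0 G4=(0+0>=1)=0 -> 01100
Step 3: G0=G3&G2=0&1=0 G1=NOT G2=NOT 1=0 G2=G1|G4=1|0=1 G3=NOT G4=NOT 0=1 G4=(1+0>=1)=1 -> 00111
Step 4: G0=G3&G2=1&1=1 G1=NOT G2=NOT 1=0 G2=G1|G4=0|1=1 G3=NOT G4=NOT 1=0 G4=(1+0>=1)=1 -> 10101
Step 5: G0=G3&G2=0&1=0 G1=NOT G2=NOT 1=0 G2=G1|G4=0|1=1 G3=NOT G4=NOT 1=0 G4=(1+1>=1)=1 -> 00101
Step 6: G0=G3&G2=0&1=0 G1=NOT G2=NOT 1=0 G2=G1|G4=0|1=1 G3=NOT G4=NOT 1=0 G4=(1+0>=1)=1 -> 00101
State from step 6 equals state from step 5 -> cycle length 1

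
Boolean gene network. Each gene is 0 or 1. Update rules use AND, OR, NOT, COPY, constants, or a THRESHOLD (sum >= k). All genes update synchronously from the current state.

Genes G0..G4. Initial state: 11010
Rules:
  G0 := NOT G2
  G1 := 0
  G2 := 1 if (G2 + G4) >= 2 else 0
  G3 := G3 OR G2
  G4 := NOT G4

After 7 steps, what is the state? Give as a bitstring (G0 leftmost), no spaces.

Step 1: G0=NOT G2=NOT 0=1 G1=0(const) G2=(0+0>=2)=0 G3=G3|G2=1|0=1 G4=NOT G4=NOT 0=1 -> 10011
Step 2: G0=NOT G2=NOT 0=1 G1=0(const) G2=(0+1>=2)=0 G3=G3|G2=1|0=1 G4=NOT G4=NOT 1=0 -> 10010
Step 3: G0=NOT G2=NOT 0=1 G1=0(const) G2=(0+0>=2)=0 G3=G3|G2=1|0=1 G4=NOT G4=NOT 0=1 -> 10011
Step 4: G0=NOT G2=NOT 0=1 G1=0(const) G2=(0+1>=2)=0 G3=G3|G2=1|0=1 G4=NOT G4=NOT 1=0 -> 10010
Step 5: G0=NOT G2=NOT 0=1 G1=0(const) G2=(0+0>=2)=0 G3=G3|G2=1|0=1 G4=NOT G4=NOT 0=1 -> 10011
Step 6: G0=NOT G2=NOT 0=1 G1=0(const) G2=(0+1>=2)=0 G3=G3|G2=1|0=1 G4=NOT G4=NOT 1=0 -> 10010
Step 7: G0=NOT G2=NOT 0=1 G1=0(const) G2=(0+0>=2)=0 G3=G3|G2=1|0=1 G4=NOT G4=NOT 0=1 -> 10011

10011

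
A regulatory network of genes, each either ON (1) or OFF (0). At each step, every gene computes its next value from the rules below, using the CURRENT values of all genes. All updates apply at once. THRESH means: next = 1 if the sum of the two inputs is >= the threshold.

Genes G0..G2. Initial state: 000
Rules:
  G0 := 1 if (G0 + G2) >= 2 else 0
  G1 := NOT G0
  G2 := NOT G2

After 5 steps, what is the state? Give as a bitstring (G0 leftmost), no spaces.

Step 1: G0=(0+0>=2)=0 G1=NOT G0=NOT 0=1 G2=NOT G2=NOT 0=1 -> 011
Step 2: G0=(0+1>=2)=0 G1=NOT G0=NOT 0=1 G2=NOT G2=NOT 1=0 -> 010
Step 3: G0=(0+0>=2)=0 G1=NOT G0=NOT 0=1 G2=NOT G2=NOT 0=1 -> 011
Step 4: G0=(0+1>=2)=0 G1=NOT G0=NOT 0=1 G2=NOT G2=NOT 1=0 -> 010
Step 5: G0=(0+0>=2)=0 G1=NOT G0=NOT 0=1 G2=NOT G2=NOT 0=1 -> 011

011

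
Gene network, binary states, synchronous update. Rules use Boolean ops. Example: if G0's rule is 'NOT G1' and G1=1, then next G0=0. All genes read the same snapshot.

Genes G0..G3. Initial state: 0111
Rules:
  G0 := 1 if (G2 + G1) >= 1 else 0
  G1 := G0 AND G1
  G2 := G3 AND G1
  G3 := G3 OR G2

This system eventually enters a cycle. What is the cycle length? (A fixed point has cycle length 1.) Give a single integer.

Answer: 1

Derivation:
Step 0: 0111
Step 1: G0=(1+1>=1)=1 G1=G0&G1=0&1=0 G2=G3&G1=1&1=1 G3=G3|G2=1|1=1 -> 1011
Step 2: G0=(1+0>=1)=1 G1=G0&G1=1&0=0 G2=G3&G1=1&0=0 G3=G3|G2=1|1=1 -> 1001
Step 3: G0=(0+0>=1)=0 G1=G0&G1=1&0=0 G2=G3&G1=1&0=0 G3=G3|G2=1|0=1 -> 0001
Step 4: G0=(0+0>=1)=0 G1=G0&G1=0&0=0 G2=G3&G1=1&0=0 G3=G3|G2=1|0=1 -> 0001
State from step 4 equals state from step 3 -> cycle length 1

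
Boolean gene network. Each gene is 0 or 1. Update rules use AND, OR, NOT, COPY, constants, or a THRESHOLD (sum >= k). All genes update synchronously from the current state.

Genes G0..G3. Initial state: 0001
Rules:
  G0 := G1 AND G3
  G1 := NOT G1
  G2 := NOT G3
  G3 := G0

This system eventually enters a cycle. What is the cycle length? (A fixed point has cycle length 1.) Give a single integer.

Step 0: 0001
Step 1: G0=G1&G3=0&1=0 G1=NOT G1=NOT 0=1 G2=NOT G3=NOT 1=0 G3=G0=0 -> 0100
Step 2: G0=G1&G3=1&0=0 G1=NOT G1=NOT 1=0 G2=NOT G3=NOT 0=1 G3=G0=0 -> 0010
Step 3: G0=G1&G3=0&0=0 G1=NOT G1=NOT 0=1 G2=NOT G3=NOT 0=1 G3=G0=0 -> 0110
Step 4: G0=G1&G3=1&0=0 G1=NOT G1=NOT 1=0 G2=NOT G3=NOT 0=1 G3=G0=0 -> 0010
State from step 4 equals state from step 2 -> cycle length 2

Answer: 2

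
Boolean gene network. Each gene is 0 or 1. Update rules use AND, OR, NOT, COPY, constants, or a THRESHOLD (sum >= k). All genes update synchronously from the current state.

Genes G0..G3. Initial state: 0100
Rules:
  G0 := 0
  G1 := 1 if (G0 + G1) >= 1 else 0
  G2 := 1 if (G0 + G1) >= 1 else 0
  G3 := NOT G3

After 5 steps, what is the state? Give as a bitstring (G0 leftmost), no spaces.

Step 1: G0=0(const) G1=(0+1>=1)=1 G2=(0+1>=1)=1 G3=NOT G3=NOT 0=1 -> 0111
Step 2: G0=0(const) G1=(0+1>=1)=1 G2=(0+1>=1)=1 G3=NOT G3=NOT 1=0 -> 0110
Step 3: G0=0(const) G1=(0+1>=1)=1 G2=(0+1>=1)=1 G3=NOT G3=NOT 0=1 -> 0111
Step 4: G0=0(const) G1=(0+1>=1)=1 G2=(0+1>=1)=1 G3=NOT G3=NOT 1=0 -> 0110
Step 5: G0=0(const) G1=(0+1>=1)=1 G2=(0+1>=1)=1 G3=NOT G3=NOT 0=1 -> 0111

0111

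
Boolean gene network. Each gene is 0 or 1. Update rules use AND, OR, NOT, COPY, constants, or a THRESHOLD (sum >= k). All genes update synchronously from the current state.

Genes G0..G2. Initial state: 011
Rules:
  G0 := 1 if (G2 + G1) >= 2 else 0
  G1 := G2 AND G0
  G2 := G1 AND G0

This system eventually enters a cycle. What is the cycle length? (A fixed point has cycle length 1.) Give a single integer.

Step 0: 011
Step 1: G0=(1+1>=2)=1 G1=G2&G0=1&0=0 G2=G1&G0=1&0=0 -> 100
Step 2: G0=(0+0>=2)=0 G1=G2&G0=0&1=0 G2=G1&G0=0&1=0 -> 000
Step 3: G0=(0+0>=2)=0 G1=G2&G0=0&0=0 G2=G1&G0=0&0=0 -> 000
State from step 3 equals state from step 2 -> cycle length 1

Answer: 1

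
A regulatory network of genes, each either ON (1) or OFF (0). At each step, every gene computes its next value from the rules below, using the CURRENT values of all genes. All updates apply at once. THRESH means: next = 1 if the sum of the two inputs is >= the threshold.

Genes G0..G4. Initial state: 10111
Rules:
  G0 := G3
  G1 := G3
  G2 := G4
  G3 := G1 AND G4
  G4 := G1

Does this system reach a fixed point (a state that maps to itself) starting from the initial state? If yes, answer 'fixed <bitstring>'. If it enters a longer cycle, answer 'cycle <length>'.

Step 0: 10111
Step 1: G0=G3=1 G1=G3=1 G2=G4=1 G3=G1&G4=0&1=0 G4=G1=0 -> 11100
Step 2: G0=G3=0 G1=G3=0 G2=G4=0 G3=G1&G4=1&0=0 G4=G1=1 -> 00001
Step 3: G0=G3=0 G1=G3=0 G2=G4=1 G3=G1&G4=0&1=0 G4=G1=0 -> 00100
Step 4: G0=G3=0 G1=G3=0 G2=G4=0 G3=G1&G4=0&0=0 G4=G1=0 -> 00000
Step 5: G0=G3=0 G1=G3=0 G2=G4=0 G3=G1&G4=0&0=0 G4=G1=0 -> 00000
Fixed point reached at step 4: 00000

Answer: fixed 00000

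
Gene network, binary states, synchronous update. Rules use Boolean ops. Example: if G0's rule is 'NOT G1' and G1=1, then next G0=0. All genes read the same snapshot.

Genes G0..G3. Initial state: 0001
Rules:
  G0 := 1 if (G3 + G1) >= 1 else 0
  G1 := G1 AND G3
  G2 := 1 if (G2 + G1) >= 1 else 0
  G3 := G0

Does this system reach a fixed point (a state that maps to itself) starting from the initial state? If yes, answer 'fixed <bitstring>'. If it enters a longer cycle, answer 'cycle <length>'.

Answer: cycle 2

Derivation:
Step 0: 0001
Step 1: G0=(1+0>=1)=1 G1=G1&G3=0&1=0 G2=(0+0>=1)=0 G3=G0=0 -> 1000
Step 2: G0=(0+0>=1)=0 G1=G1&G3=0&0=0 G2=(0+0>=1)=0 G3=G0=1 -> 0001
Cycle of length 2 starting at step 0 -> no fixed point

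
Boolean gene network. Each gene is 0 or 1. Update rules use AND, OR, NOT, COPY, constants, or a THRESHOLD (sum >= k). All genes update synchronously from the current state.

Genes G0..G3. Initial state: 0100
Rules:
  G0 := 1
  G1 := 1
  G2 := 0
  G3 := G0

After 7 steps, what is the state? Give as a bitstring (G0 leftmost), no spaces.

Step 1: G0=1(const) G1=1(const) G2=0(const) G3=G0=0 -> 1100
Step 2: G0=1(const) G1=1(const) G2=0(const) G3=G0=1 -> 1101
Step 3: G0=1(const) G1=1(const) G2=0(const) G3=G0=1 -> 1101
Step 4: G0=1(const) G1=1(const) G2=0(const) G3=G0=1 -> 1101
Step 5: G0=1(const) G1=1(const) G2=0(const) G3=G0=1 -> 1101
Step 6: G0=1(const) G1=1(const) G2=0(const) G3=G0=1 -> 1101
Step 7: G0=1(const) G1=1(const) G2=0(const) G3=G0=1 -> 1101

1101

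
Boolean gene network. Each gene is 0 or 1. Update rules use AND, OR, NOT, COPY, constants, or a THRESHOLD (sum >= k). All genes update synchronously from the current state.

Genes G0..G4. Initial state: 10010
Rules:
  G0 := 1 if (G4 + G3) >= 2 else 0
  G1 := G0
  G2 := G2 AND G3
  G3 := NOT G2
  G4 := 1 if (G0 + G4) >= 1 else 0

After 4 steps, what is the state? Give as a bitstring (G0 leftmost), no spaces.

Step 1: G0=(0+1>=2)=0 G1=G0=1 G2=G2&G3=0&1=0 G3=NOT G2=NOT 0=1 G4=(1+0>=1)=1 -> 01011
Step 2: G0=(1+1>=2)=1 G1=G0=0 G2=G2&G3=0&1=0 G3=NOT G2=NOT 0=1 G4=(0+1>=1)=1 -> 10011
Step 3: G0=(1+1>=2)=1 G1=G0=1 G2=G2&G3=0&1=0 G3=NOT G2=NOT 0=1 G4=(1+1>=1)=1 -> 11011
Step 4: G0=(1+1>=2)=1 G1=G0=1 G2=G2&G3=0&1=0 G3=NOT G2=NOT 0=1 G4=(1+1>=1)=1 -> 11011

11011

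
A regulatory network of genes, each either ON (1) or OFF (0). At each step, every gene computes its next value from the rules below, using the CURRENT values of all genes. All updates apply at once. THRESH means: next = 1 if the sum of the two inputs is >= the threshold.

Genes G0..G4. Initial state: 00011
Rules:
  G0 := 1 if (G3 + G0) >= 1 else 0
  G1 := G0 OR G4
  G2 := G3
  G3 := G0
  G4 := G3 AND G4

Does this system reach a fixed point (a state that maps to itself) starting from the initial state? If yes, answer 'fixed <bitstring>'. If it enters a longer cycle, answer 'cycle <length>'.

Answer: fixed 11110

Derivation:
Step 0: 00011
Step 1: G0=(1+0>=1)=1 G1=G0|G4=0|1=1 G2=G3=1 G3=G0=0 G4=G3&G4=1&1=1 -> 11101
Step 2: G0=(0+1>=1)=1 G1=G0|G4=1|1=1 G2=G3=0 G3=G0=1 G4=G3&G4=0&1=0 -> 11010
Step 3: G0=(1+1>=1)=1 G1=G0|G4=1|0=1 G2=G3=1 G3=G0=1 G4=G3&G4=1&0=0 -> 11110
Step 4: G0=(1+1>=1)=1 G1=G0|G4=1|0=1 G2=G3=1 G3=G0=1 G4=G3&G4=1&0=0 -> 11110
Fixed point reached at step 3: 11110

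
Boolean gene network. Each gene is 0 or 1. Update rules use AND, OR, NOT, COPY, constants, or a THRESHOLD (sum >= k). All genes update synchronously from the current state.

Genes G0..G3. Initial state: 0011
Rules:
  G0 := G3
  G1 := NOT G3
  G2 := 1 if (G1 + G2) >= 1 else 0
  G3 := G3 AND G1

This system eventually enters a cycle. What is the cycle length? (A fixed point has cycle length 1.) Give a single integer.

Answer: 1

Derivation:
Step 0: 0011
Step 1: G0=G3=1 G1=NOT G3=NOT 1=0 G2=(0+1>=1)=1 G3=G3&G1=1&0=0 -> 1010
Step 2: G0=G3=0 G1=NOT G3=NOT 0=1 G2=(0+1>=1)=1 G3=G3&G1=0&0=0 -> 0110
Step 3: G0=G3=0 G1=NOT G3=NOT 0=1 G2=(1+1>=1)=1 G3=G3&G1=0&1=0 -> 0110
State from step 3 equals state from step 2 -> cycle length 1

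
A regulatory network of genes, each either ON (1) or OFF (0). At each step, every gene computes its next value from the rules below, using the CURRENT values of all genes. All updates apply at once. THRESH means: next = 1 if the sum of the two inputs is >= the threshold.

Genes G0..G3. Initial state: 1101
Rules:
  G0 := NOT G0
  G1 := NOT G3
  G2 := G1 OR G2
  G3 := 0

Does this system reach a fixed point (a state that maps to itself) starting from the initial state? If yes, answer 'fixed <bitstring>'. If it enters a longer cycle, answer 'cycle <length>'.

Answer: cycle 2

Derivation:
Step 0: 1101
Step 1: G0=NOT G0=NOT 1=0 G1=NOT G3=NOT 1=0 G2=G1|G2=1|0=1 G3=0(const) -> 0010
Step 2: G0=NOT G0=NOT 0=1 G1=NOT G3=NOT 0=1 G2=G1|G2=0|1=1 G3=0(const) -> 1110
Step 3: G0=NOT G0=NOT 1=0 G1=NOT G3=NOT 0=1 G2=G1|G2=1|1=1 G3=0(const) -> 0110
Step 4: G0=NOT G0=NOT 0=1 G1=NOT G3=NOT 0=1 G2=G1|G2=1|1=1 G3=0(const) -> 1110
Cycle of length 2 starting at step 2 -> no fixed point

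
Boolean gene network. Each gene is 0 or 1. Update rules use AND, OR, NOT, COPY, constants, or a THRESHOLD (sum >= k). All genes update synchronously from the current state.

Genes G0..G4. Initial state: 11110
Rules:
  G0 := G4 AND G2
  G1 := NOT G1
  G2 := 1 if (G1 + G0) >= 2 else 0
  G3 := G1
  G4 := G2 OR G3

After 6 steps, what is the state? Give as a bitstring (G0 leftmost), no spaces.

Step 1: G0=G4&G2=0&1=0 G1=NOT G1=NOT 1=0 G2=(1+1>=2)=1 G3=G1=1 G4=G2|G3=1|1=1 -> 00111
Step 2: G0=G4&G2=1&1=1 G1=NOT G1=NOT 0=1 G2=(0+0>=2)=0 G3=G1=0 G4=G2|G3=1|1=1 -> 11001
Step 3: G0=G4&G2=1&0=0 G1=NOT G1=NOT 1=0 G2=(1+1>=2)=1 G3=G1=1 G4=G2|G3=0|0=0 -> 00110
Step 4: G0=G4&G2=0&1=0 G1=NOT G1=NOT 0=1 G2=(0+0>=2)=0 G3=G1=0 G4=G2|G3=1|1=1 -> 01001
Step 5: G0=G4&G2=1&0=0 G1=NOT G1=NOT 1=0 G2=(1+0>=2)=0 G3=G1=1 G4=G2|G3=0|0=0 -> 00010
Step 6: G0=G4&G2=0&0=0 G1=NOT G1=NOT 0=1 G2=(0+0>=2)=0 G3=G1=0 G4=G2|G3=0|1=1 -> 01001

01001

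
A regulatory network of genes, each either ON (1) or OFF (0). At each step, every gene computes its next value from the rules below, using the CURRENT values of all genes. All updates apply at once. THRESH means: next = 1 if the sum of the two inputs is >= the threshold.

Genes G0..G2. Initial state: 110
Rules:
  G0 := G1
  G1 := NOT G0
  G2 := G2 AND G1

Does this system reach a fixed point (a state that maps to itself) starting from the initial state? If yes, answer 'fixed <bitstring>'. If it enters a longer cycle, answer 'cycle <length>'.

Answer: cycle 4

Derivation:
Step 0: 110
Step 1: G0=G1=1 G1=NOT G0=NOT 1=0 G2=G2&G1=0&1=0 -> 100
Step 2: G0=G1=0 G1=NOT G0=NOT 1=0 G2=G2&G1=0&0=0 -> 000
Step 3: G0=G1=0 G1=NOT G0=NOT 0=1 G2=G2&G1=0&0=0 -> 010
Step 4: G0=G1=1 G1=NOT G0=NOT 0=1 G2=G2&G1=0&1=0 -> 110
Cycle of length 4 starting at step 0 -> no fixed point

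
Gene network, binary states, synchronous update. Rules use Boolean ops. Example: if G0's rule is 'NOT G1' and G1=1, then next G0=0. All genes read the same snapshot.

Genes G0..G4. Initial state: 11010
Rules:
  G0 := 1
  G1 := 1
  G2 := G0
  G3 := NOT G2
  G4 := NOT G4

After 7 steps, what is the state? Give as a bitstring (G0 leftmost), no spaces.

Step 1: G0=1(const) G1=1(const) G2=G0=1 G3=NOT G2=NOT 0=1 G4=NOT G4=NOT 0=1 -> 11111
Step 2: G0=1(const) G1=1(const) G2=G0=1 G3=NOT G2=NOT 1=0 G4=NOT G4=NOT 1=0 -> 11100
Step 3: G0=1(const) G1=1(const) G2=G0=1 G3=NOT G2=NOT 1=0 G4=NOT G4=NOT 0=1 -> 11101
Step 4: G0=1(const) G1=1(const) G2=G0=1 G3=NOT G2=NOT 1=0 G4=NOT G4=NOT 1=0 -> 11100
Step 5: G0=1(const) G1=1(const) G2=G0=1 G3=NOT G2=NOT 1=0 G4=NOT G4=NOT 0=1 -> 11101
Step 6: G0=1(const) G1=1(const) G2=G0=1 G3=NOT G2=NOT 1=0 G4=NOT G4=NOT 1=0 -> 11100
Step 7: G0=1(const) G1=1(const) G2=G0=1 G3=NOT G2=NOT 1=0 G4=NOT G4=NOT 0=1 -> 11101

11101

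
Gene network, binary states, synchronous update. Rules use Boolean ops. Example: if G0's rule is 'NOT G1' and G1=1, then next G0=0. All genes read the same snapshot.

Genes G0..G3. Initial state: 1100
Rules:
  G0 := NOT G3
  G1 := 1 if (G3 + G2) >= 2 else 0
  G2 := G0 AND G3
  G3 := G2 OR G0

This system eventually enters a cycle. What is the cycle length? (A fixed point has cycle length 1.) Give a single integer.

Answer: 5

Derivation:
Step 0: 1100
Step 1: G0=NOT G3=NOT 0=1 G1=(0+0>=2)=0 G2=G0&G3=1&0=0 G3=G2|G0=0|1=1 -> 1001
Step 2: G0=NOT G3=NOT 1=0 G1=(1+0>=2)=0 G2=G0&G3=1&1=1 G3=G2|G0=0|1=1 -> 0011
Step 3: G0=NOT G3=NOT 1=0 G1=(1+1>=2)=1 G2=G0&G3=0&1=0 G3=G2|G0=1|0=1 -> 0101
Step 4: G0=NOT G3=NOT 1=0 G1=(1+0>=2)=0 G2=G0&G3=0&1=0 G3=G2|G0=0|0=0 -> 0000
Step 5: G0=NOT G3=NOT 0=1 G1=(0+0>=2)=0 G2=G0&G3=0&0=0 G3=G2|G0=0|0=0 -> 1000
Step 6: G0=NOT G3=NOT 0=1 G1=(0+0>=2)=0 G2=G0&G3=1&0=0 G3=G2|G0=0|1=1 -> 1001
State from step 6 equals state from step 1 -> cycle length 5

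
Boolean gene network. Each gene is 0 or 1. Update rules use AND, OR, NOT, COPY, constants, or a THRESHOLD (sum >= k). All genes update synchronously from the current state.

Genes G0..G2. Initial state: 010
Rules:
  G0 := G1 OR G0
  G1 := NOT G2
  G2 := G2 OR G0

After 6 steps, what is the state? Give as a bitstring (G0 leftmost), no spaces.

Step 1: G0=G1|G0=1|0=1 G1=NOT G2=NOT 0=1 G2=G2|G0=0|0=0 -> 110
Step 2: G0=G1|G0=1|1=1 G1=NOT G2=NOT 0=1 G2=G2|G0=0|1=1 -> 111
Step 3: G0=G1|G0=1|1=1 G1=NOT G2=NOT 1=0 G2=G2|G0=1|1=1 -> 101
Step 4: G0=G1|G0=0|1=1 G1=NOT G2=NOT 1=0 G2=G2|G0=1|1=1 -> 101
Step 5: G0=G1|G0=0|1=1 G1=NOT G2=NOT 1=0 G2=G2|G0=1|1=1 -> 101
Step 6: G0=G1|G0=0|1=1 G1=NOT G2=NOT 1=0 G2=G2|G0=1|1=1 -> 101

101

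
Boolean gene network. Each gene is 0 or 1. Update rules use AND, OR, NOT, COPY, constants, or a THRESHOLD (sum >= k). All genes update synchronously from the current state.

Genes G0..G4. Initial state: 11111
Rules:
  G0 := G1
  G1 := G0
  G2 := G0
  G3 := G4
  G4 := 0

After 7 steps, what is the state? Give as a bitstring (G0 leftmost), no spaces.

Step 1: G0=G1=1 G1=G0=1 G2=G0=1 G3=G4=1 G4=0(const) -> 11110
Step 2: G0=G1=1 G1=G0=1 G2=G0=1 G3=G4=0 G4=0(const) -> 11100
Step 3: G0=G1=1 G1=G0=1 G2=G0=1 G3=G4=0 G4=0(const) -> 11100
Step 4: G0=G1=1 G1=G0=1 G2=G0=1 G3=G4=0 G4=0(const) -> 11100
Step 5: G0=G1=1 G1=G0=1 G2=G0=1 G3=G4=0 G4=0(const) -> 11100
Step 6: G0=G1=1 G1=G0=1 G2=G0=1 G3=G4=0 G4=0(const) -> 11100
Step 7: G0=G1=1 G1=G0=1 G2=G0=1 G3=G4=0 G4=0(const) -> 11100

11100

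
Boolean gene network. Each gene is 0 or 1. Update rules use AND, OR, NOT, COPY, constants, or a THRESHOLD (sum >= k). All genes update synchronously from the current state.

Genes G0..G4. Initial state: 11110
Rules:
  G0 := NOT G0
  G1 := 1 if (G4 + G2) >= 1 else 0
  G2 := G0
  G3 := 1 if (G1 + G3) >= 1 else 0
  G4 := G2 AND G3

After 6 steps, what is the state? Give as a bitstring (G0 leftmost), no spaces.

Step 1: G0=NOT G0=NOT 1=0 G1=(0+1>=1)=1 G2=G0=1 G3=(1+1>=1)=1 G4=G2&G3=1&1=1 -> 01111
Step 2: G0=NOT G0=NOT 0=1 G1=(1+1>=1)=1 G2=G0=0 G3=(1+1>=1)=1 G4=G2&G3=1&1=1 -> 11011
Step 3: G0=NOT G0=NOT 1=0 G1=(1+0>=1)=1 G2=G0=1 G3=(1+1>=1)=1 G4=G2&G3=0&1=0 -> 01110
Step 4: G0=NOT G0=NOT 0=1 G1=(0+1>=1)=1 G2=G0=0 G3=(1+1>=1)=1 G4=G2&G3=1&1=1 -> 11011
Step 5: G0=NOT G0=NOT 1=0 G1=(1+0>=1)=1 G2=G0=1 G3=(1+1>=1)=1 G4=G2&G3=0&1=0 -> 01110
Step 6: G0=NOT G0=NOT 0=1 G1=(0+1>=1)=1 G2=G0=0 G3=(1+1>=1)=1 G4=G2&G3=1&1=1 -> 11011

11011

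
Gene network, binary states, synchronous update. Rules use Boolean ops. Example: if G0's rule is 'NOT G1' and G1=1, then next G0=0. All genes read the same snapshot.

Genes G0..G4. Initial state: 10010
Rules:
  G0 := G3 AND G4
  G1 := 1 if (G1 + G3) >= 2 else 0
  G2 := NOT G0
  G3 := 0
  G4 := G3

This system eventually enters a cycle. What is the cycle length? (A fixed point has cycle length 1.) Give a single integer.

Step 0: 10010
Step 1: G0=G3&G4=1&0=0 G1=(0+1>=2)=0 G2=NOT G0=NOT 1=0 G3=0(const) G4=G3=1 -> 00001
Step 2: G0=G3&G4=0&1=0 G1=(0+0>=2)=0 G2=NOT G0=NOT 0=1 G3=0(const) G4=G3=0 -> 00100
Step 3: G0=G3&G4=0&0=0 G1=(0+0>=2)=0 G2=NOT G0=NOT 0=1 G3=0(const) G4=G3=0 -> 00100
State from step 3 equals state from step 2 -> cycle length 1

Answer: 1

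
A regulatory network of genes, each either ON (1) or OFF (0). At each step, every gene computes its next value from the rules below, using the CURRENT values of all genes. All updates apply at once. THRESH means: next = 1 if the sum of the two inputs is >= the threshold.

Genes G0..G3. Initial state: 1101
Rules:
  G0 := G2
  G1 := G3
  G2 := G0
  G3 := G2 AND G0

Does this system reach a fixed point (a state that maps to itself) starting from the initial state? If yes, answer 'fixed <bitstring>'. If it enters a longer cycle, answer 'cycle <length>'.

Step 0: 1101
Step 1: G0=G2=0 G1=G3=1 G2=G0=1 G3=G2&G0=0&1=0 -> 0110
Step 2: G0=G2=1 G1=G3=0 G2=G0=0 G3=G2&G0=1&0=0 -> 1000
Step 3: G0=G2=0 G1=G3=0 G2=G0=1 G3=G2&G0=0&1=0 -> 0010
Step 4: G0=G2=1 G1=G3=0 G2=G0=0 G3=G2&G0=1&0=0 -> 1000
Cycle of length 2 starting at step 2 -> no fixed point

Answer: cycle 2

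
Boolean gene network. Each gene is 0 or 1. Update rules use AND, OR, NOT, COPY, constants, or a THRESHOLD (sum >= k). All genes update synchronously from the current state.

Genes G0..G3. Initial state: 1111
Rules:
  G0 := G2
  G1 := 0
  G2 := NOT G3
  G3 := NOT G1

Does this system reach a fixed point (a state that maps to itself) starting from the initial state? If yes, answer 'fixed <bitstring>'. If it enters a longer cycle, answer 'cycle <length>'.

Answer: fixed 0001

Derivation:
Step 0: 1111
Step 1: G0=G2=1 G1=0(const) G2=NOT G3=NOT 1=0 G3=NOT G1=NOT 1=0 -> 1000
Step 2: G0=G2=0 G1=0(const) G2=NOT G3=NOT 0=1 G3=NOT G1=NOT 0=1 -> 0011
Step 3: G0=G2=1 G1=0(const) G2=NOT G3=NOT 1=0 G3=NOT G1=NOT 0=1 -> 1001
Step 4: G0=G2=0 G1=0(const) G2=NOT G3=NOT 1=0 G3=NOT G1=NOT 0=1 -> 0001
Step 5: G0=G2=0 G1=0(const) G2=NOT G3=NOT 1=0 G3=NOT G1=NOT 0=1 -> 0001
Fixed point reached at step 4: 0001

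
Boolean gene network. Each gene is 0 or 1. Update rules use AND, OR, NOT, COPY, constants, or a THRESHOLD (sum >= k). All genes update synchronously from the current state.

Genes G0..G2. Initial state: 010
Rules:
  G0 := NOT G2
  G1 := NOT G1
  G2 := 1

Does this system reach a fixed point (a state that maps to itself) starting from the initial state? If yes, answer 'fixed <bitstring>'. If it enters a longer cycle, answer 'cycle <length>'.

Step 0: 010
Step 1: G0=NOT G2=NOT 0=1 G1=NOT G1=NOT 1=0 G2=1(const) -> 101
Step 2: G0=NOT G2=NOT 1=0 G1=NOT G1=NOT 0=1 G2=1(const) -> 011
Step 3: G0=NOT G2=NOT 1=0 G1=NOT G1=NOT 1=0 G2=1(const) -> 001
Step 4: G0=NOT G2=NOT 1=0 G1=NOT G1=NOT 0=1 G2=1(const) -> 011
Cycle of length 2 starting at step 2 -> no fixed point

Answer: cycle 2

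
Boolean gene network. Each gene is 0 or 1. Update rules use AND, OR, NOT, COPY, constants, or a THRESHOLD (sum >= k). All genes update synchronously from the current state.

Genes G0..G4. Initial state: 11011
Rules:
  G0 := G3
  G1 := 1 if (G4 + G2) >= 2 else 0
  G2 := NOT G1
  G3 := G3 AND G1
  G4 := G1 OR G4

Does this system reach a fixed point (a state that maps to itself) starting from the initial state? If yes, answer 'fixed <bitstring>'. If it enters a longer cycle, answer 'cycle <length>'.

Answer: cycle 4

Derivation:
Step 0: 11011
Step 1: G0=G3=1 G1=(1+0>=2)=0 G2=NOT G1=NOT 1=0 G3=G3&G1=1&1=1 G4=G1|G4=1|1=1 -> 10011
Step 2: G0=G3=1 G1=(1+0>=2)=0 G2=NOT G1=NOT 0=1 G3=G3&G1=1&0=0 G4=G1|G4=0|1=1 -> 10101
Step 3: G0=G3=0 G1=(1+1>=2)=1 G2=NOT G1=NOT 0=1 G3=G3&G1=0&0=0 G4=G1|G4=0|1=1 -> 01101
Step 4: G0=G3=0 G1=(1+1>=2)=1 G2=NOT G1=NOT 1=0 G3=G3&G1=0&1=0 G4=G1|G4=1|1=1 -> 01001
Step 5: G0=G3=0 G1=(1+0>=2)=0 G2=NOT G1=NOT 1=0 G3=G3&G1=0&1=0 G4=G1|G4=1|1=1 -> 00001
Step 6: G0=G3=0 G1=(1+0>=2)=0 G2=NOT G1=NOT 0=1 G3=G3&G1=0&0=0 G4=G1|G4=0|1=1 -> 00101
Step 7: G0=G3=0 G1=(1+1>=2)=1 G2=NOT G1=NOT 0=1 G3=G3&G1=0&0=0 G4=G1|G4=0|1=1 -> 01101
Cycle of length 4 starting at step 3 -> no fixed point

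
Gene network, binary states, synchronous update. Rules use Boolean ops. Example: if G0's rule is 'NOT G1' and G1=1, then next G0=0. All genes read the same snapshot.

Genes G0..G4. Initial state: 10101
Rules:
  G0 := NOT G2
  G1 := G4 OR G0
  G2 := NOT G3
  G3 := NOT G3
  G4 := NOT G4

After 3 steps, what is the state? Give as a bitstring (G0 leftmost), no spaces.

Step 1: G0=NOT G2=NOT 1=0 G1=G4|G0=1|1=1 G2=NOT G3=NOT 0=1 G3=NOT G3=NOT 0=1 G4=NOT G4=NOT 1=0 -> 01110
Step 2: G0=NOT G2=NOT 1=0 G1=G4|G0=0|0=0 G2=NOT G3=NOT 1=0 G3=NOT G3=NOT 1=0 G4=NOT G4=NOT 0=1 -> 00001
Step 3: G0=NOT G2=NOT 0=1 G1=G4|G0=1|0=1 G2=NOT G3=NOT 0=1 G3=NOT G3=NOT 0=1 G4=NOT G4=NOT 1=0 -> 11110

11110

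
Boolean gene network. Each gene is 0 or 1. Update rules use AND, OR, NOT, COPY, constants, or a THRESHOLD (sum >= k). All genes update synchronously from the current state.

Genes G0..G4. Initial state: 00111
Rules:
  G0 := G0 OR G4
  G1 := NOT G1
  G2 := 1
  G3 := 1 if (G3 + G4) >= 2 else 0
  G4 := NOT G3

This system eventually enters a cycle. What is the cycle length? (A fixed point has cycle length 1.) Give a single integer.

Answer: 2

Derivation:
Step 0: 00111
Step 1: G0=G0|G4=0|1=1 G1=NOT G1=NOT 0=1 G2=1(const) G3=(1+1>=2)=1 G4=NOT G3=NOT 1=0 -> 11110
Step 2: G0=G0|G4=1|0=1 G1=NOT G1=NOT 1=0 G2=1(const) G3=(1+0>=2)=0 G4=NOT G3=NOT 1=0 -> 10100
Step 3: G0=G0|G4=1|0=1 G1=NOT G1=NOT 0=1 G2=1(const) G3=(0+0>=2)=0 G4=NOT G3=NOT 0=1 -> 11101
Step 4: G0=G0|G4=1|1=1 G1=NOT G1=NOT 1=0 G2=1(const) G3=(0+1>=2)=0 G4=NOT G3=NOT 0=1 -> 10101
Step 5: G0=G0|G4=1|1=1 G1=NOT G1=NOT 0=1 G2=1(const) G3=(0+1>=2)=0 G4=NOT G3=NOT 0=1 -> 11101
State from step 5 equals state from step 3 -> cycle length 2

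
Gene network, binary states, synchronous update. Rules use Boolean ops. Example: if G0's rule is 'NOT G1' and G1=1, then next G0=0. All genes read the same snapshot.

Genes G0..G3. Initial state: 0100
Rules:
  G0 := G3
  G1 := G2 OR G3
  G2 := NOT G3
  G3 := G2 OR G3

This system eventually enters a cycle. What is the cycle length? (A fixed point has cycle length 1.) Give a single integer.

Step 0: 0100
Step 1: G0=G3=0 G1=G2|G3=0|0=0 G2=NOT G3=NOT 0=1 G3=G2|G3=0|0=0 -> 0010
Step 2: G0=G3=0 G1=G2|G3=1|0=1 G2=NOT G3=NOT 0=1 G3=G2|G3=1|0=1 -> 0111
Step 3: G0=G3=1 G1=G2|G3=1|1=1 G2=NOT G3=NOT 1=0 G3=G2|G3=1|1=1 -> 1101
Step 4: G0=G3=1 G1=G2|G3=0|1=1 G2=NOT G3=NOT 1=0 G3=G2|G3=0|1=1 -> 1101
State from step 4 equals state from step 3 -> cycle length 1

Answer: 1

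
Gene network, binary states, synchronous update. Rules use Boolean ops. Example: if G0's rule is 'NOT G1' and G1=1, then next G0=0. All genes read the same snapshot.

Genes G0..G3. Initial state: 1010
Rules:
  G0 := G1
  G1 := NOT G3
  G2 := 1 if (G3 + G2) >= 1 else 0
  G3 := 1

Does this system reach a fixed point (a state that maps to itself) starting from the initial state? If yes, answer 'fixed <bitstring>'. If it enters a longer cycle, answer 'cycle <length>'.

Step 0: 1010
Step 1: G0=G1=0 G1=NOT G3=NOT 0=1 G2=(0+1>=1)=1 G3=1(const) -> 0111
Step 2: G0=G1=1 G1=NOT G3=NOT 1=0 G2=(1+1>=1)=1 G3=1(const) -> 1011
Step 3: G0=G1=0 G1=NOT G3=NOT 1=0 G2=(1+1>=1)=1 G3=1(const) -> 0011
Step 4: G0=G1=0 G1=NOT G3=NOT 1=0 G2=(1+1>=1)=1 G3=1(const) -> 0011
Fixed point reached at step 3: 0011

Answer: fixed 0011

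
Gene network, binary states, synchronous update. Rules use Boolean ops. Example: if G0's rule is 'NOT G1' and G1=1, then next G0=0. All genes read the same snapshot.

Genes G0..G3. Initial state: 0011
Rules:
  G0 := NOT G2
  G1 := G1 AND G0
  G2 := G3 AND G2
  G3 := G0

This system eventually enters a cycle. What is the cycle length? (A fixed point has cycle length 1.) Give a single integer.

Step 0: 0011
Step 1: G0=NOT G2=NOT 1=0 G1=G1&G0=0&0=0 G2=G3&G2=1&1=1 G3=G0=0 -> 0010
Step 2: G0=NOT G2=NOT 1=0 G1=G1&G0=0&0=0 G2=G3&G2=0&1=0 G3=G0=0 -> 0000
Step 3: G0=NOT G2=NOT 0=1 G1=G1&G0=0&0=0 G2=G3&G2=0&0=0 G3=G0=0 -> 1000
Step 4: G0=NOT G2=NOT 0=1 G1=G1&G0=0&1=0 G2=G3&G2=0&0=0 G3=G0=1 -> 1001
Step 5: G0=NOT G2=NOT 0=1 G1=G1&G0=0&1=0 G2=G3&G2=1&0=0 G3=G0=1 -> 1001
State from step 5 equals state from step 4 -> cycle length 1

Answer: 1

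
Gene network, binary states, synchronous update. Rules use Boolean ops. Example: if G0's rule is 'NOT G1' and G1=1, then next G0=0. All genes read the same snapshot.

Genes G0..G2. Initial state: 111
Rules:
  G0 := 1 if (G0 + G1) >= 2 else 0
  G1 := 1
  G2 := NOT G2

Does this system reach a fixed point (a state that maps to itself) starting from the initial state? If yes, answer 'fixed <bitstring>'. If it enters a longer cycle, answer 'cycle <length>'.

Answer: cycle 2

Derivation:
Step 0: 111
Step 1: G0=(1+1>=2)=1 G1=1(const) G2=NOT G2=NOT 1=0 -> 110
Step 2: G0=(1+1>=2)=1 G1=1(const) G2=NOT G2=NOT 0=1 -> 111
Cycle of length 2 starting at step 0 -> no fixed point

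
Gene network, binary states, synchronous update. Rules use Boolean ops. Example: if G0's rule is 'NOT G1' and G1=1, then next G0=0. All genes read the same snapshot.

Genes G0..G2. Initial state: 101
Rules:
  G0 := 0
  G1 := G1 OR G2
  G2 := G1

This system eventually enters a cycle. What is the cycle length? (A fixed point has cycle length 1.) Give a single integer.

Step 0: 101
Step 1: G0=0(const) G1=G1|G2=0|1=1 G2=G1=0 -> 010
Step 2: G0=0(const) G1=G1|G2=1|0=1 G2=G1=1 -> 011
Step 3: G0=0(const) G1=G1|G2=1|1=1 G2=G1=1 -> 011
State from step 3 equals state from step 2 -> cycle length 1

Answer: 1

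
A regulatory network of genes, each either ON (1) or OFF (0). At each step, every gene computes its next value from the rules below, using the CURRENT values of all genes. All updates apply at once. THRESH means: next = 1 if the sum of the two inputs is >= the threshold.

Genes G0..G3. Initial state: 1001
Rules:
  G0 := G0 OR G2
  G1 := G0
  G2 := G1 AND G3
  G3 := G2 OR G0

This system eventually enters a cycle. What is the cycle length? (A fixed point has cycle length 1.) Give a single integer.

Answer: 1

Derivation:
Step 0: 1001
Step 1: G0=G0|G2=1|0=1 G1=G0=1 G2=G1&G3=0&1=0 G3=G2|G0=0|1=1 -> 1101
Step 2: G0=G0|G2=1|0=1 G1=G0=1 G2=G1&G3=1&1=1 G3=G2|G0=0|1=1 -> 1111
Step 3: G0=G0|G2=1|1=1 G1=G0=1 G2=G1&G3=1&1=1 G3=G2|G0=1|1=1 -> 1111
State from step 3 equals state from step 2 -> cycle length 1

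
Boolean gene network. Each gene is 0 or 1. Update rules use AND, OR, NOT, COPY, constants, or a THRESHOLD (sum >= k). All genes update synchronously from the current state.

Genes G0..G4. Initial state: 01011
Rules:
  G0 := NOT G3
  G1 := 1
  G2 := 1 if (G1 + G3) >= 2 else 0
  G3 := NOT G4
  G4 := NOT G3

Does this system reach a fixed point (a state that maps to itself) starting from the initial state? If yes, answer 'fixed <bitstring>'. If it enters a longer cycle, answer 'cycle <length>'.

Step 0: 01011
Step 1: G0=NOT G3=NOT 1=0 G1=1(const) G2=(1+1>=2)=1 G3=NOT G4=NOT 1=0 G4=NOT G3=NOT 1=0 -> 01100
Step 2: G0=NOT G3=NOT 0=1 G1=1(const) G2=(1+0>=2)=0 G3=NOT G4=NOT 0=1 G4=NOT G3=NOT 0=1 -> 11011
Step 3: G0=NOT G3=NOT 1=0 G1=1(const) G2=(1+1>=2)=1 G3=NOT G4=NOT 1=0 G4=NOT G3=NOT 1=0 -> 01100
Cycle of length 2 starting at step 1 -> no fixed point

Answer: cycle 2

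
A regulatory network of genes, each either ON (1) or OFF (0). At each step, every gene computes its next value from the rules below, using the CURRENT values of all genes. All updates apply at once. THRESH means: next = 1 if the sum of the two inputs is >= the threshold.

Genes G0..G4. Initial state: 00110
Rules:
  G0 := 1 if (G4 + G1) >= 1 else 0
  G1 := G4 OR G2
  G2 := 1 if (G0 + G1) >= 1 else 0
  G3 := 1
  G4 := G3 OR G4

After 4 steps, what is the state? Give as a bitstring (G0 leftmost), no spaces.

Step 1: G0=(0+0>=1)=0 G1=G4|G2=0|1=1 G2=(0+0>=1)=0 G3=1(const) G4=G3|G4=1|0=1 -> 01011
Step 2: G0=(1+1>=1)=1 G1=G4|G2=1|0=1 G2=(0+1>=1)=1 G3=1(const) G4=G3|G4=1|1=1 -> 11111
Step 3: G0=(1+1>=1)=1 G1=G4|G2=1|1=1 G2=(1+1>=1)=1 G3=1(const) G4=G3|G4=1|1=1 -> 11111
Step 4: G0=(1+1>=1)=1 G1=G4|G2=1|1=1 G2=(1+1>=1)=1 G3=1(const) G4=G3|G4=1|1=1 -> 11111

11111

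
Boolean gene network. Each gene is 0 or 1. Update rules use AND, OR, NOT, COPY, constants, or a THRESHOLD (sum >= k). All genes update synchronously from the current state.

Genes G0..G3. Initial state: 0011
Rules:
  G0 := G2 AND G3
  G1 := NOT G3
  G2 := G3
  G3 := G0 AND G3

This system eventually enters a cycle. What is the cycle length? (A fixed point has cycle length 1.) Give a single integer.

Answer: 1

Derivation:
Step 0: 0011
Step 1: G0=G2&G3=1&1=1 G1=NOT G3=NOT 1=0 G2=G3=1 G3=G0&G3=0&1=0 -> 1010
Step 2: G0=G2&G3=1&0=0 G1=NOT G3=NOT 0=1 G2=G3=0 G3=G0&G3=1&0=0 -> 0100
Step 3: G0=G2&G3=0&0=0 G1=NOT G3=NOT 0=1 G2=G3=0 G3=G0&G3=0&0=0 -> 0100
State from step 3 equals state from step 2 -> cycle length 1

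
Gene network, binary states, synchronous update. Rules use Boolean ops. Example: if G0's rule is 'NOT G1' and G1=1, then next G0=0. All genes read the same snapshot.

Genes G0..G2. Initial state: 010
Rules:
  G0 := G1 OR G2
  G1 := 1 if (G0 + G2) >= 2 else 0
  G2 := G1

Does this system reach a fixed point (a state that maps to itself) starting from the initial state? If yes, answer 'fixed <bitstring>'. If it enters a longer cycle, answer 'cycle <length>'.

Step 0: 010
Step 1: G0=G1|G2=1|0=1 G1=(0+0>=2)=0 G2=G1=1 -> 101
Step 2: G0=G1|G2=0|1=1 G1=(1+1>=2)=1 G2=G1=0 -> 110
Step 3: G0=G1|G2=1|0=1 G1=(1+0>=2)=0 G2=G1=1 -> 101
Cycle of length 2 starting at step 1 -> no fixed point

Answer: cycle 2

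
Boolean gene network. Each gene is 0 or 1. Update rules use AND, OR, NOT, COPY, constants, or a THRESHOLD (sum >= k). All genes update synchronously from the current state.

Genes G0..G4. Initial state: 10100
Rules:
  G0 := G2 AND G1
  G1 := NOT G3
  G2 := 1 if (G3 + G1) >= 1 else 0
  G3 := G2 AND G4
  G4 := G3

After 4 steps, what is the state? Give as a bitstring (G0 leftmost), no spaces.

Step 1: G0=G2&G1=1&0=0 G1=NOT G3=NOT 0=1 G2=(0+0>=1)=0 G3=G2&G4=1&0=0 G4=G3=0 -> 01000
Step 2: G0=G2&G1=0&1=0 G1=NOT G3=NOT 0=1 G2=(0+1>=1)=1 G3=G2&G4=0&0=0 G4=G3=0 -> 01100
Step 3: G0=G2&G1=1&1=1 G1=NOT G3=NOT 0=1 G2=(0+1>=1)=1 G3=G2&G4=1&0=0 G4=G3=0 -> 11100
Step 4: G0=G2&G1=1&1=1 G1=NOT G3=NOT 0=1 G2=(0+1>=1)=1 G3=G2&G4=1&0=0 G4=G3=0 -> 11100

11100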